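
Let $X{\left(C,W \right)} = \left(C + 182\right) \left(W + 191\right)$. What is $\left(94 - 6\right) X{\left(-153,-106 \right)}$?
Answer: $216920$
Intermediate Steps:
$X{\left(C,W \right)} = \left(182 + C\right) \left(191 + W\right)$
$\left(94 - 6\right) X{\left(-153,-106 \right)} = \left(94 - 6\right) \left(34762 + 182 \left(-106\right) + 191 \left(-153\right) - -16218\right) = \left(94 - 6\right) \left(34762 - 19292 - 29223 + 16218\right) = 88 \cdot 2465 = 216920$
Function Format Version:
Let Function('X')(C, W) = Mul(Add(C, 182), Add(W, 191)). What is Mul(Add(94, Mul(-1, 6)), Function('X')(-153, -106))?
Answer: 216920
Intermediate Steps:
Function('X')(C, W) = Mul(Add(182, C), Add(191, W))
Mul(Add(94, Mul(-1, 6)), Function('X')(-153, -106)) = Mul(Add(94, Mul(-1, 6)), Add(34762, Mul(182, -106), Mul(191, -153), Mul(-153, -106))) = Mul(Add(94, -6), Add(34762, -19292, -29223, 16218)) = Mul(88, 2465) = 216920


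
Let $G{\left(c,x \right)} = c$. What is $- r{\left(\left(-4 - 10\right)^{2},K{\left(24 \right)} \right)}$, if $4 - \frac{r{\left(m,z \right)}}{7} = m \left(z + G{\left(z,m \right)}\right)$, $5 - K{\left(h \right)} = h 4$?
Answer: $-249732$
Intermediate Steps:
$K{\left(h \right)} = 5 - 4 h$ ($K{\left(h \right)} = 5 - h 4 = 5 - 4 h$)
$r{\left(m,z \right)} = 28 - 14 m z$ ($r{\left(m,z \right)} = 28 - 7 m \left(z + z\right) = 28 - 7 m 2 z = 28 - 7 \cdot 2 m z = 28 - 14 m z$)
$- r{\left(\left(-4 - 10\right)^{2},K{\left(24 \right)} \right)} = - (28 - 14 \left(-4 - 10\right)^{2} \left(5 - 96\right)) = - (28 - 14 \left(-14\right)^{2} \left(5 - 96\right)) = - (28 - 2744 \left(-91\right)) = - (28 + 249704) = \left(-1\right) 249732 = -249732$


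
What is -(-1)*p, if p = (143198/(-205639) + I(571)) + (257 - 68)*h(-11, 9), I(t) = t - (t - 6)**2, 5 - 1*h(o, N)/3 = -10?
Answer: -63778873409/205639 ≈ -3.1015e+5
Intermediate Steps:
h(o, N) = 45 (h(o, N) = 15 - 3*(-10) = 15 + 30 = 45)
I(t) = t - (-6 + t)**2
p = -63778873409/205639 (p = (143198/(-205639) + (571 - (-6 + 571)**2)) + (257 - 68)*45 = (143198*(-1/205639) + (571 - 1*565**2)) + 189*45 = (-143198/205639 + (571 - 1*319225)) + 8505 = (-143198/205639 + (571 - 319225)) + 8505 = (-143198/205639 - 318654) + 8505 = -65527833104/205639 + 8505 = -63778873409/205639 ≈ -3.1015e+5)
-(-1)*p = -(-1)*(-63778873409)/205639 = -1*63778873409/205639 = -63778873409/205639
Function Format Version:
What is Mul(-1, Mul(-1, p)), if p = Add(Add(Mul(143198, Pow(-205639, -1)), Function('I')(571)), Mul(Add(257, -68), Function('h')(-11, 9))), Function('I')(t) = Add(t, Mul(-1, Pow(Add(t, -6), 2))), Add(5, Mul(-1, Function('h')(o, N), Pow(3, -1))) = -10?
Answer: Rational(-63778873409, 205639) ≈ -3.1015e+5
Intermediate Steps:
Function('h')(o, N) = 45 (Function('h')(o, N) = Add(15, Mul(-3, -10)) = Add(15, 30) = 45)
Function('I')(t) = Add(t, Mul(-1, Pow(Add(-6, t), 2)))
p = Rational(-63778873409, 205639) (p = Add(Add(Mul(143198, Pow(-205639, -1)), Add(571, Mul(-1, Pow(Add(-6, 571), 2)))), Mul(Add(257, -68), 45)) = Add(Add(Mul(143198, Rational(-1, 205639)), Add(571, Mul(-1, Pow(565, 2)))), Mul(189, 45)) = Add(Add(Rational(-143198, 205639), Add(571, Mul(-1, 319225))), 8505) = Add(Add(Rational(-143198, 205639), Add(571, -319225)), 8505) = Add(Add(Rational(-143198, 205639), -318654), 8505) = Add(Rational(-65527833104, 205639), 8505) = Rational(-63778873409, 205639) ≈ -3.1015e+5)
Mul(-1, Mul(-1, p)) = Mul(-1, Mul(-1, Rational(-63778873409, 205639))) = Mul(-1, Rational(63778873409, 205639)) = Rational(-63778873409, 205639)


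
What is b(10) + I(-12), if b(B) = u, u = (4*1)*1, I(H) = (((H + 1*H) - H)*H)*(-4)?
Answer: -572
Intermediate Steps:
I(H) = -4*H**2 (I(H) = (((H + H) - H)*H)*(-4) = ((2*H - H)*H)*(-4) = (H*H)*(-4) = H**2*(-4) = -4*H**2)
u = 4 (u = 4*1 = 4)
b(B) = 4
b(10) + I(-12) = 4 - 4*(-12)**2 = 4 - 4*144 = 4 - 576 = -572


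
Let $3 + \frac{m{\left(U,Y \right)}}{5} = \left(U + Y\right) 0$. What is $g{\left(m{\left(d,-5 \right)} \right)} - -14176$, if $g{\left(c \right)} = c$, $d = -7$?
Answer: $14161$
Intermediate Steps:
$m{\left(U,Y \right)} = -15$ ($m{\left(U,Y \right)} = -15 + 5 \left(U + Y\right) 0 = -15 + 5 \cdot 0 = -15 + 0 = -15$)
$g{\left(m{\left(d,-5 \right)} \right)} - -14176 = -15 - -14176 = -15 + 14176 = 14161$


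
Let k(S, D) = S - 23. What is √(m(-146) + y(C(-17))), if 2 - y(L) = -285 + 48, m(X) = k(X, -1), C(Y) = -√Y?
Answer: √70 ≈ 8.3666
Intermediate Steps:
k(S, D) = -23 + S
m(X) = -23 + X
y(L) = 239 (y(L) = 2 - (-285 + 48) = 2 - 1*(-237) = 2 + 237 = 239)
√(m(-146) + y(C(-17))) = √((-23 - 146) + 239) = √(-169 + 239) = √70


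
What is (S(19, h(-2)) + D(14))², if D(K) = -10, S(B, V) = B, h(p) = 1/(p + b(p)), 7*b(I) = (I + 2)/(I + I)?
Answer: 81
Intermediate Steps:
b(I) = (2 + I)/(14*I) (b(I) = ((I + 2)/(I + I))/7 = ((2 + I)/((2*I)))/7 = ((2 + I)*(1/(2*I)))/7 = ((2 + I)/(2*I))/7 = (2 + I)/(14*I))
h(p) = 1/(p + (2 + p)/(14*p))
(S(19, h(-2)) + D(14))² = (19 - 10)² = 9² = 81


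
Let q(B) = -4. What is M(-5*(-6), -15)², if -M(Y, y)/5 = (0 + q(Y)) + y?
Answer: 9025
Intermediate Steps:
M(Y, y) = 20 - 5*y (M(Y, y) = -5*((0 - 4) + y) = -5*(-4 + y) = 20 - 5*y)
M(-5*(-6), -15)² = (20 - 5*(-15))² = (20 + 75)² = 95² = 9025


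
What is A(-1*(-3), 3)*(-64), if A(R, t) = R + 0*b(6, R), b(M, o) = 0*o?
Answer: -192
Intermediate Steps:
b(M, o) = 0
A(R, t) = R (A(R, t) = R + 0*0 = R + 0 = R)
A(-1*(-3), 3)*(-64) = -1*(-3)*(-64) = 3*(-64) = -192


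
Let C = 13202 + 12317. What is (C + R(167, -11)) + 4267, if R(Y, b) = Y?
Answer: 29953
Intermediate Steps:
C = 25519
(C + R(167, -11)) + 4267 = (25519 + 167) + 4267 = 25686 + 4267 = 29953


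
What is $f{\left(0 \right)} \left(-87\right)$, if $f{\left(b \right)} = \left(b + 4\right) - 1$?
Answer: $-261$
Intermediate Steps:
$f{\left(b \right)} = 3 + b$ ($f{\left(b \right)} = \left(4 + b\right) - 1 = 3 + b$)
$f{\left(0 \right)} \left(-87\right) = \left(3 + 0\right) \left(-87\right) = 3 \left(-87\right) = -261$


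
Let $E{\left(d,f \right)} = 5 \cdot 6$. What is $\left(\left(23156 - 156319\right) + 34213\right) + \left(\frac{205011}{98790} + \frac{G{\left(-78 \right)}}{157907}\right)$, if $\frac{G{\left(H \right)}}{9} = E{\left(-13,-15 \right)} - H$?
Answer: $- \frac{514517056715881}{5199877510} \approx -98948.0$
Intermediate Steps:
$E{\left(d,f \right)} = 30$
$G{\left(H \right)} = 270 - 9 H$ ($G{\left(H \right)} = 9 \left(30 - H\right) = 270 - 9 H$)
$\left(\left(23156 - 156319\right) + 34213\right) + \left(\frac{205011}{98790} + \frac{G{\left(-78 \right)}}{157907}\right) = \left(\left(23156 - 156319\right) + 34213\right) + \left(\frac{205011}{98790} + \frac{270 - -702}{157907}\right) = \left(-133163 + 34213\right) + \left(205011 \cdot \frac{1}{98790} + \left(270 + 702\right) \frac{1}{157907}\right) = -98950 + \left(\frac{68337}{32930} + 972 \cdot \frac{1}{157907}\right) = -98950 + \left(\frac{68337}{32930} + \frac{972}{157907}\right) = -98950 + \frac{10822898619}{5199877510} = - \frac{514517056715881}{5199877510}$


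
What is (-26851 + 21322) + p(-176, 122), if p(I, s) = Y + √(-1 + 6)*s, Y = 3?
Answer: -5526 + 122*√5 ≈ -5253.2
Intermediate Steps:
p(I, s) = 3 + s*√5 (p(I, s) = 3 + √(-1 + 6)*s = 3 + √5*s = 3 + s*√5)
(-26851 + 21322) + p(-176, 122) = (-26851 + 21322) + (3 + 122*√5) = -5529 + (3 + 122*√5) = -5526 + 122*√5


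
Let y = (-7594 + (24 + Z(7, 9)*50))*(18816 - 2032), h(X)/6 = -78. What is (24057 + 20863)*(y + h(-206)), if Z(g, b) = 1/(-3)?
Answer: -17159675560480/3 ≈ -5.7199e+12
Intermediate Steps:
Z(g, b) = -1/3
h(X) = -468 (h(X) = 6*(-78) = -468)
y = -382003840/3 (y = (-7594 + (24 - 1/3*50))*(18816 - 2032) = (-7594 + (24 - 50/3))*16784 = (-7594 + 22/3)*16784 = -22760/3*16784 = -382003840/3 ≈ -1.2733e+8)
(24057 + 20863)*(y + h(-206)) = (24057 + 20863)*(-382003840/3 - 468) = 44920*(-382005244/3) = -17159675560480/3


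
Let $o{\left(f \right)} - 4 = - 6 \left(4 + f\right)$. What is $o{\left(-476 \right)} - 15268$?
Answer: $-12432$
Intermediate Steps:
$o{\left(f \right)} = -20 - 6 f$ ($o{\left(f \right)} = 4 - 6 \left(4 + f\right) = 4 - \left(24 + 6 f\right) = -20 - 6 f$)
$o{\left(-476 \right)} - 15268 = \left(-20 - -2856\right) - 15268 = \left(-20 + 2856\right) - 15268 = 2836 - 15268 = -12432$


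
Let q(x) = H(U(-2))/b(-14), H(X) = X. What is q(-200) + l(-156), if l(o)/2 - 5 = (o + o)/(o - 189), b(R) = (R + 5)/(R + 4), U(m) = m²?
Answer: 16822/1035 ≈ 16.253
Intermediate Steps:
b(R) = (5 + R)/(4 + R)
l(o) = 10 + 4*o/(-189 + o) (l(o) = 10 + 2*((o + o)/(o - 189)) = 10 + 2*((2*o)/(-189 + o)) = 10 + 2*(2*o/(-189 + o)) = 10 + 4*o/(-189 + o))
q(x) = 40/9 (q(x) = (-2)²/(((5 - 14)/(4 - 14))) = 4/((-9/(-10))) = 4/((-⅒*(-9))) = 4/(9/10) = 4*(10/9) = 40/9)
q(-200) + l(-156) = 40/9 + 14*(-135 - 156)/(-189 - 156) = 40/9 + 14*(-291)/(-345) = 40/9 + 14*(-1/345)*(-291) = 40/9 + 1358/115 = 16822/1035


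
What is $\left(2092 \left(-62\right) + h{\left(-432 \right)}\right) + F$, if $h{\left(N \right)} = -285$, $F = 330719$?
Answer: $200730$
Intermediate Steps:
$\left(2092 \left(-62\right) + h{\left(-432 \right)}\right) + F = \left(2092 \left(-62\right) - 285\right) + 330719 = \left(-129704 - 285\right) + 330719 = -129989 + 330719 = 200730$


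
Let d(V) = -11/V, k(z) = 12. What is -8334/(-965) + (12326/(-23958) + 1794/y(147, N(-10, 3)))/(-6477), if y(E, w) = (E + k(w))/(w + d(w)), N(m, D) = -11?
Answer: 34340209689001/3968237390535 ≈ 8.6538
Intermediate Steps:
y(E, w) = (12 + E)/(w - 11/w) (y(E, w) = (E + 12)/(w - 11/w) = (12 + E)/(w - 11/w))
-8334/(-965) + (12326/(-23958) + 1794/y(147, N(-10, 3)))/(-6477) = -8334/(-965) + (12326/(-23958) + 1794/((-11*(12 + 147)/(-11 + (-11)**2))))/(-6477) = -8334*(-1/965) + (12326*(-1/23958) + 1794/((-11*159/(-11 + 121))))*(-1/6477) = 8334/965 + (-6163/11979 + 1794/((-11*159/110)))*(-1/6477) = 8334/965 + (-6163/11979 + 1794/((-11*1/110*159)))*(-1/6477) = 8334/965 + (-6163/11979 + 1794/(-159/10))*(-1/6477) = 8334/965 + (-6163/11979 + 1794*(-10/159))*(-1/6477) = 8334/965 + (-6163/11979 - 5980/53)*(-1/6477) = 8334/965 - 71961059/634887*(-1/6477) = 8334/965 + 71961059/4112163099 = 34340209689001/3968237390535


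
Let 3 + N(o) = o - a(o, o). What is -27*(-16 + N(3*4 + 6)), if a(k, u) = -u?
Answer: -459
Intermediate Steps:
N(o) = -3 + 2*o (N(o) = -3 + (o - (-1)*o) = -3 + (o + o) = -3 + 2*o)
-27*(-16 + N(3*4 + 6)) = -27*(-16 + (-3 + 2*(3*4 + 6))) = -27*(-16 + (-3 + 2*(12 + 6))) = -27*(-16 + (-3 + 2*18)) = -27*(-16 + (-3 + 36)) = -27*(-16 + 33) = -27*17 = -459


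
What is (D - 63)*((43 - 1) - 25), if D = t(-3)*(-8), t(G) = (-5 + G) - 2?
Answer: 289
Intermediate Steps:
t(G) = -7 + G
D = 80 (D = (-7 - 3)*(-8) = -10*(-8) = 80)
(D - 63)*((43 - 1) - 25) = (80 - 63)*((43 - 1) - 25) = 17*(42 - 25) = 17*17 = 289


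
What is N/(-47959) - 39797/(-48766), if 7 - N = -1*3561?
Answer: 1734627235/2338768594 ≈ 0.74168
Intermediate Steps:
N = 3568 (N = 7 - (-1)*3561 = 7 - 1*(-3561) = 7 + 3561 = 3568)
N/(-47959) - 39797/(-48766) = 3568/(-47959) - 39797/(-48766) = 3568*(-1/47959) - 39797*(-1/48766) = -3568/47959 + 39797/48766 = 1734627235/2338768594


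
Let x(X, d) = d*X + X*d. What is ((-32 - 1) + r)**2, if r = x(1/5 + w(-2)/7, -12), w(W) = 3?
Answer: 2832489/1225 ≈ 2312.2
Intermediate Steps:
x(X, d) = 2*X*d (x(X, d) = X*d + X*d = 2*X*d)
r = -528/35 (r = 2*(1/5 + 3/7)*(-12) = 2*(22/35)*(-12) = -528/35 ≈ -15.086)
((-32 - 1) + r)**2 = ((-32 - 1) - 528/35)**2 = (-33 - 528/35)**2 = (-1683/35)**2 = 2832489/1225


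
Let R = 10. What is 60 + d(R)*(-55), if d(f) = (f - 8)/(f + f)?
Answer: 109/2 ≈ 54.500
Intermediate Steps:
d(f) = (-8 + f)/(2*f) (d(f) = (-8 + f)/((2*f)) = (-8 + f)*(1/(2*f)) = (-8 + f)/(2*f))
60 + d(R)*(-55) = 60 + ((½)*(-8 + 10)/10)*(-55) = 60 + ((½)*(⅒)*2)*(-55) = 60 + (⅒)*(-55) = 60 - 11/2 = 109/2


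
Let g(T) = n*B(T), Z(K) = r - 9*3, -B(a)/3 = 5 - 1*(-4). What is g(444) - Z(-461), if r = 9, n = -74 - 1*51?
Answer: 3393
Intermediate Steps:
n = -125 (n = -74 - 51 = -125)
B(a) = -27 (B(a) = -3*(5 - 1*(-4)) = -3*(5 + 4) = -3*9 = -27)
Z(K) = -18 (Z(K) = 9 - 9*3 = 9 - 27 = -18)
g(T) = 3375 (g(T) = -125*(-27) = 3375)
g(444) - Z(-461) = 3375 - 1*(-18) = 3375 + 18 = 3393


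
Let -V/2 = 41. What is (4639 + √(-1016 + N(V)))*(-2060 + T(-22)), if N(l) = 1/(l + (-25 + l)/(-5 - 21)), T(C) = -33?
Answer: -9709427 - 2093*I*√2057426/45 ≈ -9.7094e+6 - 66714.0*I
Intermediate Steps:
V = -82 (V = -2*41 = -82)
N(l) = 1/(25/26 + 25*l/26) (N(l) = 1/(l + (-25 + l)/(-26)) = 1/(l + (-25 + l)*(-1/26)) = 1/(l + (25/26 - l/26)) = 1/(25/26 + 25*l/26))
(4639 + √(-1016 + N(V)))*(-2060 + T(-22)) = (4639 + √(-1016 + 26/(25*(1 - 82))))*(-2060 - 33) = (4639 + √(-1016 + (26/25)/(-81)))*(-2093) = (4639 + √(-1016 + (26/25)*(-1/81)))*(-2093) = (4639 + √(-1016 - 26/2025))*(-2093) = (4639 + √(-2057426/2025))*(-2093) = (4639 + I*√2057426/45)*(-2093) = -9709427 - 2093*I*√2057426/45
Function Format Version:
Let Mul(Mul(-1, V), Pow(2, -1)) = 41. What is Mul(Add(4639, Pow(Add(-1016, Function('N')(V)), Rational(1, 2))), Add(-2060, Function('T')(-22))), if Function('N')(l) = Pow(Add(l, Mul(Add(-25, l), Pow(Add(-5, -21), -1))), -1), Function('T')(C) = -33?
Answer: Add(-9709427, Mul(Rational(-2093, 45), I, Pow(2057426, Rational(1, 2)))) ≈ Add(-9.7094e+6, Mul(-66714., I))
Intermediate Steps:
V = -82 (V = Mul(-2, 41) = -82)
Function('N')(l) = Pow(Add(Rational(25, 26), Mul(Rational(25, 26), l)), -1) (Function('N')(l) = Pow(Add(l, Mul(Add(-25, l), Pow(-26, -1))), -1) = Pow(Add(l, Mul(Add(-25, l), Rational(-1, 26))), -1) = Pow(Add(l, Add(Rational(25, 26), Mul(Rational(-1, 26), l))), -1) = Pow(Add(Rational(25, 26), Mul(Rational(25, 26), l)), -1))
Mul(Add(4639, Pow(Add(-1016, Function('N')(V)), Rational(1, 2))), Add(-2060, Function('T')(-22))) = Mul(Add(4639, Pow(Add(-1016, Mul(Rational(26, 25), Pow(Add(1, -82), -1))), Rational(1, 2))), Add(-2060, -33)) = Mul(Add(4639, Pow(Add(-1016, Mul(Rational(26, 25), Pow(-81, -1))), Rational(1, 2))), -2093) = Mul(Add(4639, Pow(Add(-1016, Mul(Rational(26, 25), Rational(-1, 81))), Rational(1, 2))), -2093) = Mul(Add(4639, Pow(Add(-1016, Rational(-26, 2025)), Rational(1, 2))), -2093) = Mul(Add(4639, Pow(Rational(-2057426, 2025), Rational(1, 2))), -2093) = Mul(Add(4639, Mul(Rational(1, 45), I, Pow(2057426, Rational(1, 2)))), -2093) = Add(-9709427, Mul(Rational(-2093, 45), I, Pow(2057426, Rational(1, 2))))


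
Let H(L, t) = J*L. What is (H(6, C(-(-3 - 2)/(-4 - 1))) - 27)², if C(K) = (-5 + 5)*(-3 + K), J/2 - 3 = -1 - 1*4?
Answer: 2601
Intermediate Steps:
J = -4 (J = 6 + 2*(-1 - 1*4) = 6 + 2*(-1 - 4) = 6 + 2*(-5) = 6 - 10 = -4)
C(K) = 0 (C(K) = 0*(-3 + K) = 0)
H(L, t) = -4*L
(H(6, C(-(-3 - 2)/(-4 - 1))) - 27)² = (-4*6 - 27)² = (-24 - 27)² = (-51)² = 2601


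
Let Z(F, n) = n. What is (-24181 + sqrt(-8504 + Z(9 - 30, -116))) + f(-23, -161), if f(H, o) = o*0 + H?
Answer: -24204 + 2*I*sqrt(2155) ≈ -24204.0 + 92.844*I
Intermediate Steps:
f(H, o) = H (f(H, o) = 0 + H = H)
(-24181 + sqrt(-8504 + Z(9 - 30, -116))) + f(-23, -161) = (-24181 + sqrt(-8504 - 116)) - 23 = (-24181 + sqrt(-8620)) - 23 = (-24181 + 2*I*sqrt(2155)) - 23 = -24204 + 2*I*sqrt(2155)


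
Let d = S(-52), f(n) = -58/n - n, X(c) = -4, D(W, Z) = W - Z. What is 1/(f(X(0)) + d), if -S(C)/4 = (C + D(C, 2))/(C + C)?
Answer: 26/375 ≈ 0.069333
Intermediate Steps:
S(C) = -2*(-2 + 2*C)/C (S(C) = -4*(C + (C - 1*2))/(C + C) = -4*(C + (C - 2))/(2*C) = -4*(C + (-2 + C))*1/(2*C) = -4*(-2 + 2*C)*1/(2*C) = -2*(-2 + 2*C)/C)
f(n) = -n - 58/n
d = -53/13 (d = -4 + 4/(-52) = -4 + 4*(-1/52) = -4 - 1/13 = -53/13 ≈ -4.0769)
1/(f(X(0)) + d) = 1/((-1*(-4) - 58/(-4)) - 53/13) = 1/((4 - 58*(-1/4)) - 53/13) = 1/((4 + 29/2) - 53/13) = 1/(37/2 - 53/13) = 1/(375/26) = 26/375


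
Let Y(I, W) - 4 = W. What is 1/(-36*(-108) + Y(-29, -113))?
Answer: 1/3779 ≈ 0.00026462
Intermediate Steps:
Y(I, W) = 4 + W
1/(-36*(-108) + Y(-29, -113)) = 1/(-36*(-108) + (4 - 113)) = 1/(3888 - 109) = 1/3779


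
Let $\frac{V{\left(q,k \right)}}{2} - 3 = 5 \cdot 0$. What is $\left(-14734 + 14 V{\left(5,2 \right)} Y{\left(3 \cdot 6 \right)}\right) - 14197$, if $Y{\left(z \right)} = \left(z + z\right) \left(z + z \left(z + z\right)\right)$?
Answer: $1985053$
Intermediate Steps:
$V{\left(q,k \right)} = 6$ ($V{\left(q,k \right)} = 6 + 2 \cdot 5 \cdot 0 = 6 + 2 \cdot 0 = 6 + 0 = 6$)
$Y{\left(z \right)} = 2 z \left(z + 2 z^{2}\right)$ ($Y{\left(z \right)} = 2 z \left(z + z 2 z\right) = 2 z \left(z + 2 z^{2}\right)$)
$\left(-14734 + 14 V{\left(5,2 \right)} Y{\left(3 \cdot 6 \right)}\right) - 14197 = \left(-14734 + 14 \cdot 6 \left(3 \cdot 6\right)^{2} \left(2 + 4 \cdot 3 \cdot 6\right)\right) - 14197 = \left(-14734 + 84 \cdot 18^{2} \left(2 + 4 \cdot 18\right)\right) - 14197 = \left(-14734 + 84 \cdot 324 \left(2 + 72\right)\right) - 14197 = \left(-14734 + 84 \cdot 324 \cdot 74\right) - 14197 = \left(-14734 + 84 \cdot 23976\right) - 14197 = \left(-14734 + 2013984\right) - 14197 = 1999250 - 14197 = 1985053$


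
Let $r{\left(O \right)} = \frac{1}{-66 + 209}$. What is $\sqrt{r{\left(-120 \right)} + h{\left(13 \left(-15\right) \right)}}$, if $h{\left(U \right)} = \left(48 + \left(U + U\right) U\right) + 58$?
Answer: $\frac{\sqrt{1557314187}}{143} \approx 275.96$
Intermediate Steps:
$r{\left(O \right)} = \frac{1}{143}$
$h{\left(U \right)} = 106 + 2 U^{2}$ ($h{\left(U \right)} = \left(48 + 2 U U\right) + 58 = \left(48 + 2 U^{2}\right) + 58 = 106 + 2 U^{2}$)
$\sqrt{r{\left(-120 \right)} + h{\left(13 \left(-15\right) \right)}} = \sqrt{\frac{1}{143} + \left(106 + 2 \left(13 \left(-15\right)\right)^{2}\right)} = \sqrt{\frac{1}{143} + \left(106 + 2 \left(-195\right)^{2}\right)} = \sqrt{\frac{1}{143} + \left(106 + 2 \cdot 38025\right)} = \sqrt{\frac{1}{143} + \left(106 + 76050\right)} = \sqrt{\frac{1}{143} + 76156} = \sqrt{\frac{10890309}{143}} = \frac{\sqrt{1557314187}}{143}$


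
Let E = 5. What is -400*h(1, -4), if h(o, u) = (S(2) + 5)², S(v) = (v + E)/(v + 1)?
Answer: -193600/9 ≈ -21511.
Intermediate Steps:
S(v) = (5 + v)/(1 + v) (S(v) = (v + 5)/(v + 1) = (5 + v)/(1 + v))
h(o, u) = 484/9 (h(o, u) = ((5 + 2)/(1 + 2) + 5)² = (7/3 + 5)² = (22/3)² = 484/9)
-400*h(1, -4) = -400*484/9 = -193600/9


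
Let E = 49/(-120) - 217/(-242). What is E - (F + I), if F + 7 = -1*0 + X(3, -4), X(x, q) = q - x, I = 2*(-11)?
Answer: 529811/14520 ≈ 36.488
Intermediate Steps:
I = -22
E = 7091/14520 (E = 49*(-1/120) - 217*(-1/242) = -49/120 + 217/242 = 7091/14520 ≈ 0.48836)
F = -14 (F = -7 + (-1*0 + (-4 - 1*3)) = -7 + (0 + (-4 - 3)) = -7 + (0 - 7) = -7 - 7 = -14)
E - (F + I) = 7091/14520 - (-14 - 22) = 7091/14520 - 1*(-36) = 7091/14520 + 36 = 529811/14520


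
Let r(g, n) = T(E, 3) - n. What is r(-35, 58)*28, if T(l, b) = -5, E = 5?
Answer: -1764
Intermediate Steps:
r(g, n) = -5 - n
r(-35, 58)*28 = (-5 - 1*58)*28 = (-5 - 58)*28 = -63*28 = -1764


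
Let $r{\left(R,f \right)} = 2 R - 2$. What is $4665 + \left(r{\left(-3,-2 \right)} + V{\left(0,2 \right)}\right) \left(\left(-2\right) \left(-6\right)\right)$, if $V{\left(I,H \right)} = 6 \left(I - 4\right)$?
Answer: $4281$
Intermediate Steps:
$r{\left(R,f \right)} = -2 + 2 R$
$V{\left(I,H \right)} = -24 + 6 I$ ($V{\left(I,H \right)} = 6 \left(-4 + I\right) = -24 + 6 I$)
$4665 + \left(r{\left(-3,-2 \right)} + V{\left(0,2 \right)}\right) \left(\left(-2\right) \left(-6\right)\right) = 4665 + \left(\left(-2 + 2 \left(-3\right)\right) + \left(-24 + 6 \cdot 0\right)\right) \left(\left(-2\right) \left(-6\right)\right) = 4665 + \left(\left(-2 - 6\right) + \left(-24 + 0\right)\right) 12 = 4665 + \left(-8 - 24\right) 12 = 4665 - 384 = 4281$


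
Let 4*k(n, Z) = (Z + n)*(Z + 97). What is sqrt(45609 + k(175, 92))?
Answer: sqrt(232899)/2 ≈ 241.30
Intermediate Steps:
k(n, Z) = (97 + Z)*(Z + n)/4 (k(n, Z) = ((Z + n)*(Z + 97))/4 = ((Z + n)*(97 + Z))/4 = ((97 + Z)*(Z + n))/4 = (97 + Z)*(Z + n)/4)
sqrt(45609 + k(175, 92)) = sqrt(45609 + ((1/4)*92**2 + (97/4)*92 + (97/4)*175 + (1/4)*92*175)) = sqrt(45609 + ((1/4)*8464 + 2231 + 16975/4 + 4025)) = sqrt(45609 + (2116 + 2231 + 16975/4 + 4025)) = sqrt(45609 + 50463/4) = sqrt(232899/4) = sqrt(232899)/2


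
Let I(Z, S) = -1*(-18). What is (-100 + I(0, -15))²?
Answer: 6724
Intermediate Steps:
I(Z, S) = 18
(-100 + I(0, -15))² = (-100 + 18)² = (-82)² = 6724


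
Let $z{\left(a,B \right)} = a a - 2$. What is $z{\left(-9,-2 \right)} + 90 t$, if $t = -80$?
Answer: $-7121$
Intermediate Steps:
$z{\left(a,B \right)} = -2 + a^{2}$ ($z{\left(a,B \right)} = a^{2} - 2 = -2 + a^{2}$)
$z{\left(-9,-2 \right)} + 90 t = \left(-2 + \left(-9\right)^{2}\right) + 90 \left(-80\right) = \left(-2 + 81\right) - 7200 = 79 - 7200 = -7121$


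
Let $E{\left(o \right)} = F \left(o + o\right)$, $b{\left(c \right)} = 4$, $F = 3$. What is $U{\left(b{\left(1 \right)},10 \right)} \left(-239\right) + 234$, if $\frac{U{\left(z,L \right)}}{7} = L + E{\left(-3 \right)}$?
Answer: $13618$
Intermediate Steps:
$E{\left(o \right)} = 6 o$ ($E{\left(o \right)} = 3 \left(o + o\right) = 3 \cdot 2 o = 6 o$)
$U{\left(z,L \right)} = -126 + 7 L$ ($U{\left(z,L \right)} = 7 \left(L + 6 \left(-3\right)\right) = 7 \left(L - 18\right) = 7 \left(-18 + L\right) = -126 + 7 L$)
$U{\left(b{\left(1 \right)},10 \right)} \left(-239\right) + 234 = \left(-126 + 7 \cdot 10\right) \left(-239\right) + 234 = \left(-126 + 70\right) \left(-239\right) + 234 = \left(-56\right) \left(-239\right) + 234 = 13384 + 234 = 13618$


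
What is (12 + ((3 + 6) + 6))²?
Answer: 729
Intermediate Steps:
(12 + ((3 + 6) + 6))² = (12 + (9 + 6))² = (12 + 15)² = 27² = 729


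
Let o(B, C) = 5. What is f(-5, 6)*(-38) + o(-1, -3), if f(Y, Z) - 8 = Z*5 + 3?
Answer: -1553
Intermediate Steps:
f(Y, Z) = 11 + 5*Z (f(Y, Z) = 8 + (Z*5 + 3) = 8 + (5*Z + 3) = 8 + (3 + 5*Z) = 11 + 5*Z)
f(-5, 6)*(-38) + o(-1, -3) = (11 + 5*6)*(-38) + 5 = (11 + 30)*(-38) + 5 = 41*(-38) + 5 = -1558 + 5 = -1553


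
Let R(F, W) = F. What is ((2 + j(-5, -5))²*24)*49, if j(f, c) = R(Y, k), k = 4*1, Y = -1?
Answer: 1176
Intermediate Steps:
k = 4
j(f, c) = -1
((2 + j(-5, -5))²*24)*49 = ((2 - 1)²*24)*49 = (1²*24)*49 = (1*24)*49 = 24*49 = 1176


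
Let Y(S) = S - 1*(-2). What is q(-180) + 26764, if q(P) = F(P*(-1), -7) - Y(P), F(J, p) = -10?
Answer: 26932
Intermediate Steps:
Y(S) = 2 + S (Y(S) = S + 2 = 2 + S)
q(P) = -12 - P (q(P) = -10 - (2 + P) = -10 + (-2 - P) = -12 - P)
q(-180) + 26764 = (-12 - 1*(-180)) + 26764 = (-12 + 180) + 26764 = 168 + 26764 = 26932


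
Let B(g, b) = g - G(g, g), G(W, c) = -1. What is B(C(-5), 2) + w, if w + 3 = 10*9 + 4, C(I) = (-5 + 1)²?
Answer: 108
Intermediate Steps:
C(I) = 16 (C(I) = (-4)² = 16)
w = 91 (w = -3 + (10*9 + 4) = -3 + (90 + 4) = -3 + 94 = 91)
B(g, b) = 1 + g (B(g, b) = g - 1*(-1) = g + 1 = 1 + g)
B(C(-5), 2) + w = (1 + 16) + 91 = 17 + 91 = 108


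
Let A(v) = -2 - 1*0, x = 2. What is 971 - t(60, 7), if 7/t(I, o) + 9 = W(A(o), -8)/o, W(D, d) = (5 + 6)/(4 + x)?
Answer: 356651/367 ≈ 971.80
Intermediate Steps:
A(v) = -2 (A(v) = -2 + 0 = -2)
W(D, d) = 11/6 (W(D, d) = (5 + 6)/(4 + 2) = 11/6)
t(I, o) = 7/(-9 + 11/(6*o))
971 - t(60, 7) = 971 - (-42)*7/(-11 + 54*7) = 971 - (-42)*7/(-11 + 378) = 971 - (-42)*7/367 = 971 - 1*(-294/367) = 971 + 294/367 = 356651/367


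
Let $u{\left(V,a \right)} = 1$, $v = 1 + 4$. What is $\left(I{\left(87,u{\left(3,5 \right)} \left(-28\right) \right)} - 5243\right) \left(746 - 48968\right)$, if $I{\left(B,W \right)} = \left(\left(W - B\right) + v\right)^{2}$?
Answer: $-330658254$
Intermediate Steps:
$v = 5$
$I{\left(B,W \right)} = \left(5 + W - B\right)^{2}$ ($I{\left(B,W \right)} = \left(\left(W - B\right) + 5\right)^{2} = \left(5 + W - B\right)^{2}$)
$\left(I{\left(87,u{\left(3,5 \right)} \left(-28\right) \right)} - 5243\right) \left(746 - 48968\right) = \left(\left(5 + 1 \left(-28\right) - 87\right)^{2} - 5243\right) \left(746 - 48968\right) = \left(\left(5 - 28 - 87\right)^{2} - 5243\right) \left(-48222\right) = \left(\left(-110\right)^{2} - 5243\right) \left(-48222\right) = \left(12100 - 5243\right) \left(-48222\right) = 6857 \left(-48222\right) = -330658254$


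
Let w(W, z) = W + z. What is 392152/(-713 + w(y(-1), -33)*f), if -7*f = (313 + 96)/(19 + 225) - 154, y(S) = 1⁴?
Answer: -167448904/601787 ≈ -278.25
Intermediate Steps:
y(S) = 1
f = 37167/1708 (f = -((313 + 96)/(19 + 225) - 154)/7 = -(409/244 - 154)/7 = -⅐*(-37167/244) = 37167/1708 ≈ 21.761)
392152/(-713 + w(y(-1), -33)*f) = 392152/(-713 + (1 - 33)*(37167/1708)) = 392152/(-713 - 32*37167/1708) = 392152/(-713 - 297336/427) = 392152/(-601787/427) = 392152*(-427/601787) = -167448904/601787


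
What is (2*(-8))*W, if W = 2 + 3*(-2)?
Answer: 64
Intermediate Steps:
W = -4 (W = 2 - 6 = -4)
(2*(-8))*W = (2*(-8))*(-4) = -16*(-4) = 64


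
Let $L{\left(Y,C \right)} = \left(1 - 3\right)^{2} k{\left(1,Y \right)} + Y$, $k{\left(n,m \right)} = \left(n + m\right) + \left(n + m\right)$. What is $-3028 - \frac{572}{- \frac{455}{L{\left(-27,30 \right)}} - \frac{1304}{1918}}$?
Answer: $- \frac{197242256}{56625} \approx -3483.3$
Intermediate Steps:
$k{\left(n,m \right)} = 2 m + 2 n$ ($k{\left(n,m \right)} = \left(m + n\right) + \left(m + n\right) = 2 m + 2 n$)
$L{\left(Y,C \right)} = 8 + 9 Y$ ($L{\left(Y,C \right)} = \left(1 - 3\right)^{2} \left(2 Y + 2 \cdot 1\right) + Y = \left(-2\right)^{2} \left(2 Y + 2\right) + Y = 4 \left(2 + 2 Y\right) + Y = \left(8 + 8 Y\right) + Y = 8 + 9 Y$)
$-3028 - \frac{572}{- \frac{455}{L{\left(-27,30 \right)}} - \frac{1304}{1918}} = -3028 - \frac{572}{- \frac{455}{8 + 9 \left(-27\right)} - \frac{1304}{1918}} = -3028 - \frac{572}{- \frac{455}{8 - 243} - \frac{652}{959}} = -3028 - \frac{572}{- \frac{455}{-235} - \frac{652}{959}} = -3028 - \frac{572}{\left(-455\right) \left(- \frac{1}{235}\right) - \frac{652}{959}} = -3028 - \frac{572}{\frac{91}{47} - \frac{652}{959}} = -3028 - \frac{572}{\frac{56625}{45073}} = -3028 - \frac{25781756}{56625} = - \frac{197242256}{56625}$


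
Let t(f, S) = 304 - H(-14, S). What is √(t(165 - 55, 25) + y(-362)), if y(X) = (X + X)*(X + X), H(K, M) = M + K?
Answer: √524469 ≈ 724.20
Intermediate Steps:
H(K, M) = K + M
t(f, S) = 318 - S (t(f, S) = 304 - (-14 + S) = 304 + (14 - S) = 318 - S)
y(X) = 4*X² (y(X) = (2*X)*(2*X) = 4*X²)
√(t(165 - 55, 25) + y(-362)) = √((318 - 1*25) + 4*(-362)²) = √((318 - 25) + 4*131044) = √(293 + 524176) = √524469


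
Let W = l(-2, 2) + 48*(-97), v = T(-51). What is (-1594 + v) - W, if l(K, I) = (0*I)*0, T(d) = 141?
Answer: 3203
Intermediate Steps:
v = 141
l(K, I) = 0 (l(K, I) = 0*0 = 0)
W = -4656 (W = 0 + 48*(-97) = 0 - 4656 = -4656)
(-1594 + v) - W = (-1594 + 141) - 1*(-4656) = -1453 + 4656 = 3203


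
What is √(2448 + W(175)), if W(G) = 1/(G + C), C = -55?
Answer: √8812830/60 ≈ 49.477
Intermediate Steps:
W(G) = 1/(-55 + G) (W(G) = 1/(G - 55) = 1/(-55 + G))
√(2448 + W(175)) = √(2448 + 1/(-55 + 175)) = √(2448 + 1/120) = √(293761/120) = √8812830/60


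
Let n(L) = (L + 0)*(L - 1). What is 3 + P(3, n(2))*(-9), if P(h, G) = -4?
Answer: 39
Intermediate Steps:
n(L) = L*(-1 + L)
3 + P(3, n(2))*(-9) = 3 - 4*(-9) = 3 + 36 = 39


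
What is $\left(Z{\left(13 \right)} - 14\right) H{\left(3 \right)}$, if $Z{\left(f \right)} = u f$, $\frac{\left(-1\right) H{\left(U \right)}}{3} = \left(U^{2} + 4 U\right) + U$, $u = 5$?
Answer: $-3672$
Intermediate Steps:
$H{\left(U \right)} = - 15 U - 3 U^{2}$ ($H{\left(U \right)} = - 3 \left(\left(U^{2} + 4 U\right) + U\right) = - 3 \left(U^{2} + 5 U\right) = - 15 U - 3 U^{2}$)
$Z{\left(f \right)} = 5 f$
$\left(Z{\left(13 \right)} - 14\right) H{\left(3 \right)} = \left(5 \cdot 13 - 14\right) \left(\left(-3\right) 3 \left(5 + 3\right)\right) = \left(65 - 14\right) \left(\left(-3\right) 3 \cdot 8\right) = 51 \left(-72\right) = -3672$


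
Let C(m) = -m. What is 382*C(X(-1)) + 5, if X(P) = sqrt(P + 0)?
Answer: 5 - 382*I ≈ 5.0 - 382.0*I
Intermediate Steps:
X(P) = sqrt(P)
382*C(X(-1)) + 5 = 382*(-sqrt(-1)) + 5 = 382*(-I) + 5 = -382*I + 5 = 5 - 382*I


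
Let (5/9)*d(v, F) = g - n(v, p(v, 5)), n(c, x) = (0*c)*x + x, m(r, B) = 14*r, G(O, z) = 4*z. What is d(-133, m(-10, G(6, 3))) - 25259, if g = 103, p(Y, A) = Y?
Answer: -124171/5 ≈ -24834.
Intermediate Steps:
n(c, x) = x (n(c, x) = 0*x + x = 0 + x = x)
d(v, F) = 927/5 - 9*v/5 (d(v, F) = 9*(103 - v)/5 = 927/5 - 9*v/5)
d(-133, m(-10, G(6, 3))) - 25259 = (927/5 - 9/5*(-133)) - 25259 = (927/5 + 1197/5) - 25259 = 2124/5 - 25259 = -124171/5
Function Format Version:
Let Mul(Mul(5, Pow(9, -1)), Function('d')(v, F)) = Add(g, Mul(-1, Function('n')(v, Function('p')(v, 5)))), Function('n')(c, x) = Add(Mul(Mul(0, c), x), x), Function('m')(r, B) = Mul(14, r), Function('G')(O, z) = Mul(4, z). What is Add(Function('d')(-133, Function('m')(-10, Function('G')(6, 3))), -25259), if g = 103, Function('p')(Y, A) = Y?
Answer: Rational(-124171, 5) ≈ -24834.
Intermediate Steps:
Function('n')(c, x) = x (Function('n')(c, x) = Add(Mul(0, x), x) = Add(0, x) = x)
Function('d')(v, F) = Add(Rational(927, 5), Mul(Rational(-9, 5), v)) (Function('d')(v, F) = Mul(Rational(9, 5), Add(103, Mul(-1, v))) = Add(Rational(927, 5), Mul(Rational(-9, 5), v)))
Add(Function('d')(-133, Function('m')(-10, Function('G')(6, 3))), -25259) = Add(Add(Rational(927, 5), Mul(Rational(-9, 5), -133)), -25259) = Add(Add(Rational(927, 5), Rational(1197, 5)), -25259) = Add(Rational(2124, 5), -25259) = Rational(-124171, 5)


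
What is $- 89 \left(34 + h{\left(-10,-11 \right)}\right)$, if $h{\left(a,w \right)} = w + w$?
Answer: $-1068$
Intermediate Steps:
$h{\left(a,w \right)} = 2 w$
$- 89 \left(34 + h{\left(-10,-11 \right)}\right) = - 89 \left(34 + 2 \left(-11\right)\right) = - 89 \left(34 - 22\right) = \left(-89\right) 12 = -1068$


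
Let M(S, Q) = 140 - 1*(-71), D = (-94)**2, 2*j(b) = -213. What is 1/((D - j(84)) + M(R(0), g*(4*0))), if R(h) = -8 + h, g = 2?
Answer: 2/18307 ≈ 0.00010925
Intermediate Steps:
j(b) = -213/2 (j(b) = (1/2)*(-213) = -213/2)
D = 8836
M(S, Q) = 211 (M(S, Q) = 140 + 71 = 211)
1/((D - j(84)) + M(R(0), g*(4*0))) = 1/((8836 - 1*(-213/2)) + 211) = 1/((8836 + 213/2) + 211) = 1/(17885/2 + 211) = 1/(18307/2) = 2/18307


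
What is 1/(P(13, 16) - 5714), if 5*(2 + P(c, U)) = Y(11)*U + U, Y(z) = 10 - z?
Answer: -1/5716 ≈ -0.00017495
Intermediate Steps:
P(c, U) = -2 (P(c, U) = -2 + ((10 - 1*11)*U + U)/5 = -2 + ((10 - 11)*U + U)/5 = -2 + (-U + U)/5 = -2 + (1/5)*0 = -2 + 0 = -2)
1/(P(13, 16) - 5714) = 1/(-2 - 5714) = 1/(-5716) = -1/5716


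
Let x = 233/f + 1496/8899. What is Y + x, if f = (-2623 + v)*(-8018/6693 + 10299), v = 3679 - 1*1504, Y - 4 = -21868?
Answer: -546157849277758901/24979969235648 ≈ -21864.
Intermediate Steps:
Y = -21864 (Y = 4 - 21868 = -21864)
v = 2175 (v = 3679 - 1504 = 2175)
f = -30877588672/6693 (f = (-2623 + 2175)*(-8018/6693 + 10299) = -448*(-8018*1/6693 + 10299) = -448*(-8018/6693 + 10299) = -448*68923189/6693 = -30877588672/6693 ≈ -4.6134e+6)
x = 4198090448971/24979969235648 (x = 233/(-30877588672/6693) + 1496/8899 = 233*(-6693/30877588672) + 1496*(1/8899) = -1559469/30877588672 + 136/809 = 4198090448971/24979969235648 ≈ 0.16806)
Y + x = -21864 + 4198090448971/24979969235648 = -546157849277758901/24979969235648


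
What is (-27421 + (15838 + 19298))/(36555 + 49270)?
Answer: 1543/17165 ≈ 0.089892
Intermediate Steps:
(-27421 + (15838 + 19298))/(36555 + 49270) = (-27421 + 35136)/85825 = 7715*(1/85825) = 1543/17165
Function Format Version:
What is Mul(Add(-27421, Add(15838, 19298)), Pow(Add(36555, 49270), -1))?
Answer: Rational(1543, 17165) ≈ 0.089892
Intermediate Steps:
Mul(Add(-27421, Add(15838, 19298)), Pow(Add(36555, 49270), -1)) = Mul(Add(-27421, 35136), Pow(85825, -1)) = Mul(7715, Rational(1, 85825)) = Rational(1543, 17165)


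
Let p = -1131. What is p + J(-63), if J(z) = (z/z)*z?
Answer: -1194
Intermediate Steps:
J(z) = z (J(z) = 1*z = z)
p + J(-63) = -1131 - 63 = -1194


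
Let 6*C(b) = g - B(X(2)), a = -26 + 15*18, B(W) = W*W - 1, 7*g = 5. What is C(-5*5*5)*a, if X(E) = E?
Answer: -1952/21 ≈ -92.952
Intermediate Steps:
g = 5/7 (g = (⅐)*5 = 5/7 ≈ 0.71429)
B(W) = -1 + W² (B(W) = W² - 1 = -1 + W²)
a = 244 (a = -26 + 270 = 244)
C(b) = -8/21 (C(b) = (5/7 - (-1 + 2²))/6 = (5/7 - (-1 + 4))/6 = (5/7 - 1*3)/6 = (5/7 - 3)/6 = (⅙)*(-16/7) = -8/21)
C(-5*5*5)*a = -8/21*244 = -1952/21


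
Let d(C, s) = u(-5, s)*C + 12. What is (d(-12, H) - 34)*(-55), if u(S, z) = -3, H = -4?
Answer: -770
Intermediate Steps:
d(C, s) = 12 - 3*C (d(C, s) = -3*C + 12 = 12 - 3*C)
(d(-12, H) - 34)*(-55) = ((12 - 3*(-12)) - 34)*(-55) = ((12 + 36) - 34)*(-55) = (48 - 34)*(-55) = 14*(-55) = -770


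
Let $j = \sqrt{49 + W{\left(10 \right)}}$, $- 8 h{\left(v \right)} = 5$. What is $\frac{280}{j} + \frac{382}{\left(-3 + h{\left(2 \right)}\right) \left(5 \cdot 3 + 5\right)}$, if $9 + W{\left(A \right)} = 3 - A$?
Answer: $- \frac{764}{145} + \frac{280 \sqrt{33}}{33} \approx 43.473$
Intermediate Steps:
$W{\left(A \right)} = -6 - A$ ($W{\left(A \right)} = -9 - \left(-3 + A\right) = -6 - A$)
$h{\left(v \right)} = - \frac{5}{8}$ ($h{\left(v \right)} = \left(- \frac{1}{8}\right) 5 = - \frac{5}{8}$)
$j = \sqrt{33}$ ($j = \sqrt{49 - 16} = \sqrt{33} \approx 5.7446$)
$\frac{280}{j} + \frac{382}{\left(-3 + h{\left(2 \right)}\right) \left(5 \cdot 3 + 5\right)} = \frac{280}{\sqrt{33}} + \frac{382}{\left(-3 - \frac{5}{8}\right) \left(5 \cdot 3 + 5\right)} = 280 \frac{\sqrt{33}}{33} + \frac{382}{\left(- \frac{29}{8}\right) \left(15 + 5\right)} = \frac{280 \sqrt{33}}{33} + \frac{382}{\left(- \frac{29}{8}\right) 20} = \frac{280 \sqrt{33}}{33} + \frac{382}{- \frac{145}{2}} = \frac{280 \sqrt{33}}{33} + 382 \left(- \frac{2}{145}\right) = \frac{280 \sqrt{33}}{33} - \frac{764}{145} = - \frac{764}{145} + \frac{280 \sqrt{33}}{33}$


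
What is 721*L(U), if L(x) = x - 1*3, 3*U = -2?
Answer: -7931/3 ≈ -2643.7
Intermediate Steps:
U = -2/3 (U = (1/3)*(-2) = -2/3 ≈ -0.66667)
L(x) = -3 + x (L(x) = x - 3 = -3 + x)
721*L(U) = 721*(-3 - 2/3) = 721*(-11/3) = -7931/3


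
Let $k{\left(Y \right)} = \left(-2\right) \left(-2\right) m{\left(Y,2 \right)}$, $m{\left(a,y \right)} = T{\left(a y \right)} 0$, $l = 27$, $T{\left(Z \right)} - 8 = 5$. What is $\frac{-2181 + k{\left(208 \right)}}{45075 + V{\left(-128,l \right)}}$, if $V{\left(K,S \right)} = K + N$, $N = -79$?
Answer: $- \frac{727}{14956} \approx -0.048609$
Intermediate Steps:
$T{\left(Z \right)} = 13$ ($T{\left(Z \right)} = 8 + 5 = 13$)
$m{\left(a,y \right)} = 0$ ($m{\left(a,y \right)} = 13 \cdot 0 = 0$)
$V{\left(K,S \right)} = -79 + K$ ($V{\left(K,S \right)} = K - 79 = -79 + K$)
$k{\left(Y \right)} = 0$ ($k{\left(Y \right)} = \left(-2\right) \left(-2\right) 0 = 4 \cdot 0 = 0$)
$\frac{-2181 + k{\left(208 \right)}}{45075 + V{\left(-128,l \right)}} = \frac{-2181 + 0}{45075 - 207} = - \frac{2181}{45075 - 207} = - \frac{2181}{44868} = \left(-2181\right) \frac{1}{44868} = - \frac{727}{14956}$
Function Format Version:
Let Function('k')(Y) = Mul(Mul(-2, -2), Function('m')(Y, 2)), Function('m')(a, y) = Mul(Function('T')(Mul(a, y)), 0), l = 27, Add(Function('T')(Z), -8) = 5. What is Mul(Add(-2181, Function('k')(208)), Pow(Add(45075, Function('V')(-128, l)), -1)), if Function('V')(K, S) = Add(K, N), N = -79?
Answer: Rational(-727, 14956) ≈ -0.048609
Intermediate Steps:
Function('T')(Z) = 13 (Function('T')(Z) = Add(8, 5) = 13)
Function('m')(a, y) = 0 (Function('m')(a, y) = Mul(13, 0) = 0)
Function('V')(K, S) = Add(-79, K) (Function('V')(K, S) = Add(K, -79) = Add(-79, K))
Function('k')(Y) = 0 (Function('k')(Y) = Mul(Mul(-2, -2), 0) = Mul(4, 0) = 0)
Mul(Add(-2181, Function('k')(208)), Pow(Add(45075, Function('V')(-128, l)), -1)) = Mul(Add(-2181, 0), Pow(Add(45075, Add(-79, -128)), -1)) = Mul(-2181, Pow(Add(45075, -207), -1)) = Mul(-2181, Pow(44868, -1)) = Mul(-2181, Rational(1, 44868)) = Rational(-727, 14956)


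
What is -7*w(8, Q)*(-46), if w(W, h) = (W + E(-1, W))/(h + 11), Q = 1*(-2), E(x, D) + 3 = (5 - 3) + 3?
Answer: 3220/9 ≈ 357.78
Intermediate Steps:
E(x, D) = 2 (E(x, D) = -3 + ((5 - 3) + 3) = -3 + (2 + 3) = -3 + 5 = 2)
Q = -2
w(W, h) = (2 + W)/(11 + h) (w(W, h) = (W + 2)/(h + 11) = (2 + W)/(11 + h))
-7*w(8, Q)*(-46) = -7*(2 + 8)/(11 - 2)*(-46) = -7*10/9*(-46) = -70/9*(-46) = 3220/9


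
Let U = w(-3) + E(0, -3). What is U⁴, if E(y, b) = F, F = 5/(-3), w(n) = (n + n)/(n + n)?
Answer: 16/81 ≈ 0.19753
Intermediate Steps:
w(n) = 1 (w(n) = (2*n)/((2*n)) = (2*n)*(1/(2*n)) = 1)
F = -5/3 (F = 5*(-⅓) = -5/3 ≈ -1.6667)
E(y, b) = -5/3
U = -⅔ (U = 1 - 5/3 = -⅔ ≈ -0.66667)
U⁴ = (-⅔)⁴ = 16/81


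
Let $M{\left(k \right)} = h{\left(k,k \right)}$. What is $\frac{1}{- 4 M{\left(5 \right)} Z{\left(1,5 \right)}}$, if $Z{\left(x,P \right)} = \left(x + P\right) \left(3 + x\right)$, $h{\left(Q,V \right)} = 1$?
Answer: $- \frac{1}{96} \approx -0.010417$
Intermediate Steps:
$M{\left(k \right)} = 1$
$Z{\left(x,P \right)} = \left(3 + x\right) \left(P + x\right)$ ($Z{\left(x,P \right)} = \left(P + x\right) \left(3 + x\right) = \left(3 + x\right) \left(P + x\right)$)
$\frac{1}{- 4 M{\left(5 \right)} Z{\left(1,5 \right)}} = \frac{1}{\left(-4\right) 1 \left(1^{2} + 3 \cdot 5 + 3 \cdot 1 + 5 \cdot 1\right)} = \frac{1}{\left(-4\right) \left(1 + 15 + 3 + 5\right)} = \frac{1}{\left(-4\right) 24} = \frac{1}{-96} = - \frac{1}{96}$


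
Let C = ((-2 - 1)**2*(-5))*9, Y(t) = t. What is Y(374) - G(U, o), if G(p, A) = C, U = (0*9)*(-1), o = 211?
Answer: 779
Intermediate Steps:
C = -405 (C = ((-3)**2*(-5))*9 = (9*(-5))*9 = -45*9 = -405)
U = 0 (U = 0*(-1) = 0)
G(p, A) = -405
Y(374) - G(U, o) = 374 - 1*(-405) = 374 + 405 = 779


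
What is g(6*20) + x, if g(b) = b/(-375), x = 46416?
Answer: 1160392/25 ≈ 46416.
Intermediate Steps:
g(b) = -b/375 (g(b) = b*(-1/375) = -b/375)
g(6*20) + x = -2*20/125 + 46416 = -1/375*120 + 46416 = -8/25 + 46416 = 1160392/25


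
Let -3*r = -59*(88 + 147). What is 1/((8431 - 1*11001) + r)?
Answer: 3/6155 ≈ 0.00048741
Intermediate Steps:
r = 13865/3 (r = -(-59)*(88 + 147)/3 = -(-59)*235/3 = -⅓*(-13865) = 13865/3 ≈ 4621.7)
1/((8431 - 1*11001) + r) = 1/((8431 - 1*11001) + 13865/3) = 1/((8431 - 11001) + 13865/3) = 1/(-2570 + 13865/3) = 1/(6155/3) = 3/6155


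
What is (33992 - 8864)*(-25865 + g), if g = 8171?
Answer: -444614832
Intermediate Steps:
(33992 - 8864)*(-25865 + g) = (33992 - 8864)*(-25865 + 8171) = 25128*(-17694) = -444614832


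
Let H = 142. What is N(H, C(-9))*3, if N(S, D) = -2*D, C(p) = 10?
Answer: -60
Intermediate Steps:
N(H, C(-9))*3 = -2*10*3 = -20*3 = -60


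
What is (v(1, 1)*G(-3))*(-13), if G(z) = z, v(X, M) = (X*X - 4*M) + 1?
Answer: -78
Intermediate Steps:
v(X, M) = 1 + X² - 4*M (v(X, M) = (X² - 4*M) + 1 = 1 + X² - 4*M)
(v(1, 1)*G(-3))*(-13) = ((1 + 1² - 4*1)*(-3))*(-13) = ((1 + 1 - 4)*(-3))*(-13) = -2*(-3)*(-13) = 6*(-13) = -78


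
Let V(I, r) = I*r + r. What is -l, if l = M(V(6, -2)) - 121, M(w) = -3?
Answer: 124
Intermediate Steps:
V(I, r) = r + I*r
l = -124 (l = -3 - 121 = -124)
-l = -1*(-124) = 124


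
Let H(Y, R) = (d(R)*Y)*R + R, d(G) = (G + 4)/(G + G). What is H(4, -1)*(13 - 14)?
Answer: -5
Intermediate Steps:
d(G) = (4 + G)/(2*G) (d(G) = (4 + G)/((2*G)) = (4 + G)*(1/(2*G)) = (4 + G)/(2*G))
H(Y, R) = R + Y*(4 + R)/2 (H(Y, R) = (((4 + R)/(2*R))*Y)*R + R = (Y*(4 + R)/(2*R))*R + R = Y*(4 + R)/2 + R = R + Y*(4 + R)/2)
H(4, -1)*(13 - 14) = (-1 + (½)*4*(4 - 1))*(13 - 14) = (-1 + (½)*4*3)*(-1) = (-1 + 6)*(-1) = 5*(-1) = -5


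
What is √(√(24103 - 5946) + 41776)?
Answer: √(41776 + √18157) ≈ 204.72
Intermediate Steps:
√(√(24103 - 5946) + 41776) = √(√18157 + 41776) = √(41776 + √18157)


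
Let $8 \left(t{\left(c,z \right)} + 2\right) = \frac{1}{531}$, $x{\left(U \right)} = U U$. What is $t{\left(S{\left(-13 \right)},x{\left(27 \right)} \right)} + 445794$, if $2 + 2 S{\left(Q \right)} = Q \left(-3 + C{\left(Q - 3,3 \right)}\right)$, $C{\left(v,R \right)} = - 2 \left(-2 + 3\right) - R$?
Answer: $\frac{1893724417}{4248} \approx 4.4579 \cdot 10^{5}$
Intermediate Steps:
$x{\left(U \right)} = U^{2}$
$C{\left(v,R \right)} = -2 - R$ ($C{\left(v,R \right)} = \left(-2\right) 1 - R = -2 - R$)
$S{\left(Q \right)} = -1 - 4 Q$ ($S{\left(Q \right)} = -1 + \frac{Q \left(-3 - 5\right)}{2} = -1 + \frac{Q \left(-8\right)}{2} = -1 + \frac{\left(-8\right) Q}{2} = -1 - 4 Q$)
$t{\left(c,z \right)} = - \frac{8495}{4248}$ ($t{\left(c,z \right)} = -2 + \frac{1}{8 \cdot 531} = -2 + \frac{1}{8} \cdot \frac{1}{531} = -2 + \frac{1}{4248} = - \frac{8495}{4248}$)
$t{\left(S{\left(-13 \right)},x{\left(27 \right)} \right)} + 445794 = - \frac{8495}{4248} + 445794 = \frac{1893724417}{4248}$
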